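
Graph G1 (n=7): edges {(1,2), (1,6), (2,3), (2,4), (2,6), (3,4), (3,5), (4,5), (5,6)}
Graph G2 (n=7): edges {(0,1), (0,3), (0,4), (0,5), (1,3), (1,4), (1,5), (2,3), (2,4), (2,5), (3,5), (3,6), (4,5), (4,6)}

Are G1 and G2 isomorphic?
No, not isomorphic

The graphs are NOT isomorphic.

Counting triangles (3-cliques): G1 has 3, G2 has 9.
Triangle count is an isomorphism invariant, so differing triangle counts rule out isomorphism.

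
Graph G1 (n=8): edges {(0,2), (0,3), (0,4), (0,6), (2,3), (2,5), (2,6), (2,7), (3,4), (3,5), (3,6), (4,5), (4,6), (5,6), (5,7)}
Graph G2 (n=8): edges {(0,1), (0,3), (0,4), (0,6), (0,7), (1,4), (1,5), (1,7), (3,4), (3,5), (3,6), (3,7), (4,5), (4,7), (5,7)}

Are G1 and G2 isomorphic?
Yes, isomorphic

The graphs are isomorphic.
One valid mapping φ: V(G1) → V(G2): 0→1, 1→2, 2→0, 3→4, 4→5, 5→3, 6→7, 7→6

Verify φ preserves adjacency — for each edge of G1, its image is an edge of G2:
  (0,2) → (φ(0),φ(2)) = (0,1) ∈ E(G2) ✓
  (0,3) → (φ(0),φ(3)) = (1,4) ∈ E(G2) ✓
  (0,4) → (φ(0),φ(4)) = (1,5) ∈ E(G2) ✓
  (0,6) → (φ(0),φ(6)) = (1,7) ∈ E(G2) ✓
  (2,3) → (φ(2),φ(3)) = (0,4) ∈ E(G2) ✓
  (2,5) → (φ(2),φ(5)) = (0,3) ∈ E(G2) ✓
  (2,6) → (φ(2),φ(6)) = (0,7) ∈ E(G2) ✓
  (2,7) → (φ(2),φ(7)) = (0,6) ∈ E(G2) ✓
  (3,4) → (φ(3),φ(4)) = (4,5) ∈ E(G2) ✓
  (3,5) → (φ(3),φ(5)) = (3,4) ∈ E(G2) ✓
  (3,6) → (φ(3),φ(6)) = (4,7) ∈ E(G2) ✓
  (4,5) → (φ(4),φ(5)) = (3,5) ∈ E(G2) ✓
  (4,6) → (φ(4),φ(6)) = (5,7) ∈ E(G2) ✓
  (5,6) → (φ(5),φ(6)) = (3,7) ∈ E(G2) ✓
  (5,7) → (φ(5),φ(7)) = (3,6) ∈ E(G2) ✓
All 15 edges of G1 map to edges of G2, and |E(G1)| = |E(G2)| = 15, so φ is a bijection on edges as well as vertices. Hence G1 ≅ G2.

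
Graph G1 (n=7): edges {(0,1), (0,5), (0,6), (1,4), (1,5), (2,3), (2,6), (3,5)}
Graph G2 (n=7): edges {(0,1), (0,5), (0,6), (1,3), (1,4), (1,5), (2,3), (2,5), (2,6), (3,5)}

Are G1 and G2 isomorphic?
No, not isomorphic

The graphs are NOT isomorphic.

Counting edges: G1 has 8 edge(s); G2 has 10 edge(s).
Edge count is an isomorphism invariant (a bijection on vertices induces a bijection on edges), so differing edge counts rule out isomorphism.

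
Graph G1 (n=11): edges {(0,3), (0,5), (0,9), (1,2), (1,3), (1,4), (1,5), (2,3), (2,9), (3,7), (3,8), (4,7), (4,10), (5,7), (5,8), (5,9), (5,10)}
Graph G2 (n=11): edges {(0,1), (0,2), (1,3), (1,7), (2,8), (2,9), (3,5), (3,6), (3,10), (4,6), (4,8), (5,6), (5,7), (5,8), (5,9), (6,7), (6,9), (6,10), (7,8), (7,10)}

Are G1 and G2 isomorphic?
No, not isomorphic

The graphs are NOT isomorphic.

Connected components of G1: 2 component(s) with vertex sets [[6], [0, 1, 2, 3, 4, 5, 7, 8, 9, 10]], sizes [1, 10].
Connected components of G2: 1 component(s) with vertex sets [[0, 1, 2, 3, 4, 5, 6, 7, 8, 9, 10]], sizes [11].
The number of connected components (and the multiset of component sizes) is an isomorphism invariant — an isomorphism maps each component of G1 bijectively onto a component of G2. Since G1 has 2 component(s) and G2 has 1, they cannot be isomorphic.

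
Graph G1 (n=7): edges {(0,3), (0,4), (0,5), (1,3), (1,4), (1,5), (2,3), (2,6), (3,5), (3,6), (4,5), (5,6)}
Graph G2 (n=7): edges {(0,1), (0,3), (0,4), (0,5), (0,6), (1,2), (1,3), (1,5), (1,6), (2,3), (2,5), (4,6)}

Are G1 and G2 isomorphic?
Yes, isomorphic

The graphs are isomorphic.
One valid mapping φ: V(G1) → V(G2): 0→5, 1→3, 2→4, 3→0, 4→2, 5→1, 6→6

Verify φ preserves adjacency — for each edge of G1, its image is an edge of G2:
  (0,3) → (φ(0),φ(3)) = (0,5) ∈ E(G2) ✓
  (0,4) → (φ(0),φ(4)) = (2,5) ∈ E(G2) ✓
  (0,5) → (φ(0),φ(5)) = (1,5) ∈ E(G2) ✓
  (1,3) → (φ(1),φ(3)) = (0,3) ∈ E(G2) ✓
  (1,4) → (φ(1),φ(4)) = (2,3) ∈ E(G2) ✓
  (1,5) → (φ(1),φ(5)) = (1,3) ∈ E(G2) ✓
  (2,3) → (φ(2),φ(3)) = (0,4) ∈ E(G2) ✓
  (2,6) → (φ(2),φ(6)) = (4,6) ∈ E(G2) ✓
  (3,5) → (φ(3),φ(5)) = (0,1) ∈ E(G2) ✓
  (3,6) → (φ(3),φ(6)) = (0,6) ∈ E(G2) ✓
  (4,5) → (φ(4),φ(5)) = (1,2) ∈ E(G2) ✓
  (5,6) → (φ(5),φ(6)) = (1,6) ∈ E(G2) ✓
All 12 edges of G1 map to edges of G2, and |E(G1)| = |E(G2)| = 12, so φ is a bijection on edges as well as vertices. Hence G1 ≅ G2.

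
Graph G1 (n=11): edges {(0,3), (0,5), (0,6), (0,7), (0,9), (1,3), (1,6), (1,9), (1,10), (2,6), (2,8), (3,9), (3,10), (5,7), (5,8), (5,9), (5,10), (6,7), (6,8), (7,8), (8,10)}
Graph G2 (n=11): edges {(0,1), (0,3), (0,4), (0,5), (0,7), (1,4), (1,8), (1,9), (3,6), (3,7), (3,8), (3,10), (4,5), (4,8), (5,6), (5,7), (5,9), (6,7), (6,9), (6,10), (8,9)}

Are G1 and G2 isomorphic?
Yes, isomorphic

The graphs are isomorphic.
One valid mapping φ: V(G1) → V(G2): 0→0, 1→8, 2→10, 3→1, 4→2, 5→5, 6→3, 7→7, 8→6, 9→4, 10→9

Verify φ preserves adjacency — for each edge of G1, its image is an edge of G2:
  (0,3) → (φ(0),φ(3)) = (0,1) ∈ E(G2) ✓
  (0,5) → (φ(0),φ(5)) = (0,5) ∈ E(G2) ✓
  (0,6) → (φ(0),φ(6)) = (0,3) ∈ E(G2) ✓
  (0,7) → (φ(0),φ(7)) = (0,7) ∈ E(G2) ✓
  (0,9) → (φ(0),φ(9)) = (0,4) ∈ E(G2) ✓
  (1,3) → (φ(1),φ(3)) = (1,8) ∈ E(G2) ✓
  (1,6) → (φ(1),φ(6)) = (3,8) ∈ E(G2) ✓
  (1,9) → (φ(1),φ(9)) = (4,8) ∈ E(G2) ✓
  (1,10) → (φ(1),φ(10)) = (8,9) ∈ E(G2) ✓
  (2,6) → (φ(2),φ(6)) = (3,10) ∈ E(G2) ✓
  (2,8) → (φ(2),φ(8)) = (6,10) ∈ E(G2) ✓
  (3,9) → (φ(3),φ(9)) = (1,4) ∈ E(G2) ✓
  (3,10) → (φ(3),φ(10)) = (1,9) ∈ E(G2) ✓
  (5,7) → (φ(5),φ(7)) = (5,7) ∈ E(G2) ✓
  (5,8) → (φ(5),φ(8)) = (5,6) ∈ E(G2) ✓
  (5,9) → (φ(5),φ(9)) = (4,5) ∈ E(G2) ✓
  (5,10) → (φ(5),φ(10)) = (5,9) ∈ E(G2) ✓
  (6,7) → (φ(6),φ(7)) = (3,7) ∈ E(G2) ✓
  (6,8) → (φ(6),φ(8)) = (3,6) ∈ E(G2) ✓
  (7,8) → (φ(7),φ(8)) = (6,7) ∈ E(G2) ✓
  (8,10) → (φ(8),φ(10)) = (6,9) ∈ E(G2) ✓
All 21 edges of G1 map to edges of G2, and |E(G1)| = |E(G2)| = 21, so φ is a bijection on edges as well as vertices. Hence G1 ≅ G2.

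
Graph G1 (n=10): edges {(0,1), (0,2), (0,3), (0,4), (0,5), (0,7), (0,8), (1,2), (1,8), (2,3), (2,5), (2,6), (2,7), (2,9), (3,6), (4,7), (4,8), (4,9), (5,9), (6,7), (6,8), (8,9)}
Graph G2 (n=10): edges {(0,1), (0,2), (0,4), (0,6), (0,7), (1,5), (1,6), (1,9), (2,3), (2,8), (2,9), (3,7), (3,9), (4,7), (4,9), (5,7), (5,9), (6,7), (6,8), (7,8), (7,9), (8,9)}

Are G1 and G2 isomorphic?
Yes, isomorphic

The graphs are isomorphic.
One valid mapping φ: V(G1) → V(G2): 0→7, 1→4, 2→9, 3→3, 4→6, 5→5, 6→2, 7→8, 8→0, 9→1

Verify φ preserves adjacency — for each edge of G1, its image is an edge of G2:
  (0,1) → (φ(0),φ(1)) = (4,7) ∈ E(G2) ✓
  (0,2) → (φ(0),φ(2)) = (7,9) ∈ E(G2) ✓
  (0,3) → (φ(0),φ(3)) = (3,7) ∈ E(G2) ✓
  (0,4) → (φ(0),φ(4)) = (6,7) ∈ E(G2) ✓
  (0,5) → (φ(0),φ(5)) = (5,7) ∈ E(G2) ✓
  (0,7) → (φ(0),φ(7)) = (7,8) ∈ E(G2) ✓
  (0,8) → (φ(0),φ(8)) = (0,7) ∈ E(G2) ✓
  (1,2) → (φ(1),φ(2)) = (4,9) ∈ E(G2) ✓
  (1,8) → (φ(1),φ(8)) = (0,4) ∈ E(G2) ✓
  (2,3) → (φ(2),φ(3)) = (3,9) ∈ E(G2) ✓
  (2,5) → (φ(2),φ(5)) = (5,9) ∈ E(G2) ✓
  (2,6) → (φ(2),φ(6)) = (2,9) ∈ E(G2) ✓
  (2,7) → (φ(2),φ(7)) = (8,9) ∈ E(G2) ✓
  (2,9) → (φ(2),φ(9)) = (1,9) ∈ E(G2) ✓
  (3,6) → (φ(3),φ(6)) = (2,3) ∈ E(G2) ✓
  (4,7) → (φ(4),φ(7)) = (6,8) ∈ E(G2) ✓
  (4,8) → (φ(4),φ(8)) = (0,6) ∈ E(G2) ✓
  (4,9) → (φ(4),φ(9)) = (1,6) ∈ E(G2) ✓
  (5,9) → (φ(5),φ(9)) = (1,5) ∈ E(G2) ✓
  (6,7) → (φ(6),φ(7)) = (2,8) ∈ E(G2) ✓
  (6,8) → (φ(6),φ(8)) = (0,2) ∈ E(G2) ✓
  (8,9) → (φ(8),φ(9)) = (0,1) ∈ E(G2) ✓
All 22 edges of G1 map to edges of G2, and |E(G1)| = |E(G2)| = 22, so φ is a bijection on edges as well as vertices. Hence G1 ≅ G2.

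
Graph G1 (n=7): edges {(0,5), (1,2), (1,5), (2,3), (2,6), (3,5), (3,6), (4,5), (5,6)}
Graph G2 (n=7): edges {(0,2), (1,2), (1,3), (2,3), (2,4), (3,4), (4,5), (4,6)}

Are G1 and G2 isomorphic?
No, not isomorphic

The graphs are NOT isomorphic.

Degrees in G1: deg(0)=1, deg(1)=2, deg(2)=3, deg(3)=3, deg(4)=1, deg(5)=5, deg(6)=3.
Sorted degree sequence of G1: [5, 3, 3, 3, 2, 1, 1].
Degrees in G2: deg(0)=1, deg(1)=2, deg(2)=4, deg(3)=3, deg(4)=4, deg(5)=1, deg(6)=1.
Sorted degree sequence of G2: [4, 4, 3, 2, 1, 1, 1].
The (sorted) degree sequence is an isomorphism invariant, so since G1 and G2 have different degree sequences they cannot be isomorphic.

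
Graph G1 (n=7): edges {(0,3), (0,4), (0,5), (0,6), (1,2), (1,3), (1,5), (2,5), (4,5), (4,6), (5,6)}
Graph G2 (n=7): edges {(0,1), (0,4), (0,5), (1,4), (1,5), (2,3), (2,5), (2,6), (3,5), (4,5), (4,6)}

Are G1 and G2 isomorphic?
Yes, isomorphic

The graphs are isomorphic.
One valid mapping φ: V(G1) → V(G2): 0→4, 1→2, 2→3, 3→6, 4→0, 5→5, 6→1

Verify φ preserves adjacency — for each edge of G1, its image is an edge of G2:
  (0,3) → (φ(0),φ(3)) = (4,6) ∈ E(G2) ✓
  (0,4) → (φ(0),φ(4)) = (0,4) ∈ E(G2) ✓
  (0,5) → (φ(0),φ(5)) = (4,5) ∈ E(G2) ✓
  (0,6) → (φ(0),φ(6)) = (1,4) ∈ E(G2) ✓
  (1,2) → (φ(1),φ(2)) = (2,3) ∈ E(G2) ✓
  (1,3) → (φ(1),φ(3)) = (2,6) ∈ E(G2) ✓
  (1,5) → (φ(1),φ(5)) = (2,5) ∈ E(G2) ✓
  (2,5) → (φ(2),φ(5)) = (3,5) ∈ E(G2) ✓
  (4,5) → (φ(4),φ(5)) = (0,5) ∈ E(G2) ✓
  (4,6) → (φ(4),φ(6)) = (0,1) ∈ E(G2) ✓
  (5,6) → (φ(5),φ(6)) = (1,5) ∈ E(G2) ✓
All 11 edges of G1 map to edges of G2, and |E(G1)| = |E(G2)| = 11, so φ is a bijection on edges as well as vertices. Hence G1 ≅ G2.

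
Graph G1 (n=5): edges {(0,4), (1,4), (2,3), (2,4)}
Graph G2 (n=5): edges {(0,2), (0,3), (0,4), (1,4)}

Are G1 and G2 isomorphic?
Yes, isomorphic

The graphs are isomorphic.
One valid mapping φ: V(G1) → V(G2): 0→2, 1→3, 2→4, 3→1, 4→0

Verify φ preserves adjacency — for each edge of G1, its image is an edge of G2:
  (0,4) → (φ(0),φ(4)) = (0,2) ∈ E(G2) ✓
  (1,4) → (φ(1),φ(4)) = (0,3) ∈ E(G2) ✓
  (2,3) → (φ(2),φ(3)) = (1,4) ∈ E(G2) ✓
  (2,4) → (φ(2),φ(4)) = (0,4) ∈ E(G2) ✓
All 4 edges of G1 map to edges of G2, and |E(G1)| = |E(G2)| = 4, so φ is a bijection on edges as well as vertices. Hence G1 ≅ G2.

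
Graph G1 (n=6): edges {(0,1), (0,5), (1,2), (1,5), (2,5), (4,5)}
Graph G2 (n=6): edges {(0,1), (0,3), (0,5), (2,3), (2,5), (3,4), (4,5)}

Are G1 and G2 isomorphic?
No, not isomorphic

The graphs are NOT isomorphic.

Counting triangles (3-cliques): G1 has 2, G2 has 0.
Triangle count is an isomorphism invariant, so differing triangle counts rule out isomorphism.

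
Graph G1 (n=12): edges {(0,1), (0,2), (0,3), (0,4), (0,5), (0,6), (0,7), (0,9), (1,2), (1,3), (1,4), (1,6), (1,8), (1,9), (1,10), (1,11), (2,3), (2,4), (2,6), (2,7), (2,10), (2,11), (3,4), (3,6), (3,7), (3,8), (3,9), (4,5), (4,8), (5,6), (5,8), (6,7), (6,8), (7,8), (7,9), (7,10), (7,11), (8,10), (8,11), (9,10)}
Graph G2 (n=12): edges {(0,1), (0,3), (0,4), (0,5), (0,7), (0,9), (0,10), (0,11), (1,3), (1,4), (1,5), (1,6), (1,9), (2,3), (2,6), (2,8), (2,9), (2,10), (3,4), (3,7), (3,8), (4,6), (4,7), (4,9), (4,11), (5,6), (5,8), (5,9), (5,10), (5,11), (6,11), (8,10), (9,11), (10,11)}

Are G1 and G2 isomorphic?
No, not isomorphic

The graphs are NOT isomorphic.

Counting triangles (3-cliques): G1 has 48, G2 has 28.
Triangle count is an isomorphism invariant, so differing triangle counts rule out isomorphism.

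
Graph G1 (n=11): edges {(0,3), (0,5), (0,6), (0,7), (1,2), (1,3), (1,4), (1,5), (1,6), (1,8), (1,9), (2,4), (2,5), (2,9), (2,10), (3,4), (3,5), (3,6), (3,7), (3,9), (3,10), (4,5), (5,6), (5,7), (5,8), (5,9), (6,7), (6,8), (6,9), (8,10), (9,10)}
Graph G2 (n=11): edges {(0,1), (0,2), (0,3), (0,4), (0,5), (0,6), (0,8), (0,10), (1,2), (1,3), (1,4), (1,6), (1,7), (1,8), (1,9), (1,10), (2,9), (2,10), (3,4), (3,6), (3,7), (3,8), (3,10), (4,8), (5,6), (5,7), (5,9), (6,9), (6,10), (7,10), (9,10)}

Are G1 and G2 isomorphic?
Yes, isomorphic

The graphs are isomorphic.
One valid mapping φ: V(G1) → V(G2): 0→4, 1→10, 2→9, 3→0, 4→2, 5→1, 6→3, 7→8, 8→7, 9→6, 10→5

Verify φ preserves adjacency — for each edge of G1, its image is an edge of G2:
  (0,3) → (φ(0),φ(3)) = (0,4) ∈ E(G2) ✓
  (0,5) → (φ(0),φ(5)) = (1,4) ∈ E(G2) ✓
  (0,6) → (φ(0),φ(6)) = (3,4) ∈ E(G2) ✓
  (0,7) → (φ(0),φ(7)) = (4,8) ∈ E(G2) ✓
  (1,2) → (φ(1),φ(2)) = (9,10) ∈ E(G2) ✓
  (1,3) → (φ(1),φ(3)) = (0,10) ∈ E(G2) ✓
  (1,4) → (φ(1),φ(4)) = (2,10) ∈ E(G2) ✓
  (1,5) → (φ(1),φ(5)) = (1,10) ∈ E(G2) ✓
  (1,6) → (φ(1),φ(6)) = (3,10) ∈ E(G2) ✓
  (1,8) → (φ(1),φ(8)) = (7,10) ∈ E(G2) ✓
  (1,9) → (φ(1),φ(9)) = (6,10) ∈ E(G2) ✓
  (2,4) → (φ(2),φ(4)) = (2,9) ∈ E(G2) ✓
  (2,5) → (φ(2),φ(5)) = (1,9) ∈ E(G2) ✓
  (2,9) → (φ(2),φ(9)) = (6,9) ∈ E(G2) ✓
  (2,10) → (φ(2),φ(10)) = (5,9) ∈ E(G2) ✓
  (3,4) → (φ(3),φ(4)) = (0,2) ∈ E(G2) ✓
  (3,5) → (φ(3),φ(5)) = (0,1) ∈ E(G2) ✓
  (3,6) → (φ(3),φ(6)) = (0,3) ∈ E(G2) ✓
  (3,7) → (φ(3),φ(7)) = (0,8) ∈ E(G2) ✓
  (3,9) → (φ(3),φ(9)) = (0,6) ∈ E(G2) ✓
  (3,10) → (φ(3),φ(10)) = (0,5) ∈ E(G2) ✓
  (4,5) → (φ(4),φ(5)) = (1,2) ∈ E(G2) ✓
  (5,6) → (φ(5),φ(6)) = (1,3) ∈ E(G2) ✓
  (5,7) → (φ(5),φ(7)) = (1,8) ∈ E(G2) ✓
  (5,8) → (φ(5),φ(8)) = (1,7) ∈ E(G2) ✓
  (5,9) → (φ(5),φ(9)) = (1,6) ∈ E(G2) ✓
  (6,7) → (φ(6),φ(7)) = (3,8) ∈ E(G2) ✓
  (6,8) → (φ(6),φ(8)) = (3,7) ∈ E(G2) ✓
  (6,9) → (φ(6),φ(9)) = (3,6) ∈ E(G2) ✓
  (8,10) → (φ(8),φ(10)) = (5,7) ∈ E(G2) ✓
  (9,10) → (φ(9),φ(10)) = (5,6) ∈ E(G2) ✓
All 31 edges of G1 map to edges of G2, and |E(G1)| = |E(G2)| = 31, so φ is a bijection on edges as well as vertices. Hence G1 ≅ G2.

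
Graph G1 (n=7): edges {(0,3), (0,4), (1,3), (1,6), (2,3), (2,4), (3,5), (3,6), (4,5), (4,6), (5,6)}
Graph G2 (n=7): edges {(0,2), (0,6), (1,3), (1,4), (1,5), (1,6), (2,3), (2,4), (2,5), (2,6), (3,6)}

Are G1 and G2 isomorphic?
Yes, isomorphic

The graphs are isomorphic.
One valid mapping φ: V(G1) → V(G2): 0→4, 1→0, 2→5, 3→2, 4→1, 5→3, 6→6

Verify φ preserves adjacency — for each edge of G1, its image is an edge of G2:
  (0,3) → (φ(0),φ(3)) = (2,4) ∈ E(G2) ✓
  (0,4) → (φ(0),φ(4)) = (1,4) ∈ E(G2) ✓
  (1,3) → (φ(1),φ(3)) = (0,2) ∈ E(G2) ✓
  (1,6) → (φ(1),φ(6)) = (0,6) ∈ E(G2) ✓
  (2,3) → (φ(2),φ(3)) = (2,5) ∈ E(G2) ✓
  (2,4) → (φ(2),φ(4)) = (1,5) ∈ E(G2) ✓
  (3,5) → (φ(3),φ(5)) = (2,3) ∈ E(G2) ✓
  (3,6) → (φ(3),φ(6)) = (2,6) ∈ E(G2) ✓
  (4,5) → (φ(4),φ(5)) = (1,3) ∈ E(G2) ✓
  (4,6) → (φ(4),φ(6)) = (1,6) ∈ E(G2) ✓
  (5,6) → (φ(5),φ(6)) = (3,6) ∈ E(G2) ✓
All 11 edges of G1 map to edges of G2, and |E(G1)| = |E(G2)| = 11, so φ is a bijection on edges as well as vertices. Hence G1 ≅ G2.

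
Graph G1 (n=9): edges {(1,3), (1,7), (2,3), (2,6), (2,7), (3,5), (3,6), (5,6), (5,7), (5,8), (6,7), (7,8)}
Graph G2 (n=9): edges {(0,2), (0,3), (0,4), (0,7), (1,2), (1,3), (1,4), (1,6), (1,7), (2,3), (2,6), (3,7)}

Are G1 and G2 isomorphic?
Yes, isomorphic

The graphs are isomorphic.
One valid mapping φ: V(G1) → V(G2): 0→8, 1→4, 2→7, 3→0, 4→5, 5→2, 6→3, 7→1, 8→6

Verify φ preserves adjacency — for each edge of G1, its image is an edge of G2:
  (1,3) → (φ(1),φ(3)) = (0,4) ∈ E(G2) ✓
  (1,7) → (φ(1),φ(7)) = (1,4) ∈ E(G2) ✓
  (2,3) → (φ(2),φ(3)) = (0,7) ∈ E(G2) ✓
  (2,6) → (φ(2),φ(6)) = (3,7) ∈ E(G2) ✓
  (2,7) → (φ(2),φ(7)) = (1,7) ∈ E(G2) ✓
  (3,5) → (φ(3),φ(5)) = (0,2) ∈ E(G2) ✓
  (3,6) → (φ(3),φ(6)) = (0,3) ∈ E(G2) ✓
  (5,6) → (φ(5),φ(6)) = (2,3) ∈ E(G2) ✓
  (5,7) → (φ(5),φ(7)) = (1,2) ∈ E(G2) ✓
  (5,8) → (φ(5),φ(8)) = (2,6) ∈ E(G2) ✓
  (6,7) → (φ(6),φ(7)) = (1,3) ∈ E(G2) ✓
  (7,8) → (φ(7),φ(8)) = (1,6) ∈ E(G2) ✓
All 12 edges of G1 map to edges of G2, and |E(G1)| = |E(G2)| = 12, so φ is a bijection on edges as well as vertices. Hence G1 ≅ G2.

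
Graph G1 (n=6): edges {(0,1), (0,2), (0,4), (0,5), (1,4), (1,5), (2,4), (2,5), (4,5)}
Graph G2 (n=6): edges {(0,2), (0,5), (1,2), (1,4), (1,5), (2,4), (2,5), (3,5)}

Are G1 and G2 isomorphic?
No, not isomorphic

The graphs are NOT isomorphic.

Counting triangles (3-cliques): G1 has 7, G2 has 3.
Triangle count is an isomorphism invariant, so differing triangle counts rule out isomorphism.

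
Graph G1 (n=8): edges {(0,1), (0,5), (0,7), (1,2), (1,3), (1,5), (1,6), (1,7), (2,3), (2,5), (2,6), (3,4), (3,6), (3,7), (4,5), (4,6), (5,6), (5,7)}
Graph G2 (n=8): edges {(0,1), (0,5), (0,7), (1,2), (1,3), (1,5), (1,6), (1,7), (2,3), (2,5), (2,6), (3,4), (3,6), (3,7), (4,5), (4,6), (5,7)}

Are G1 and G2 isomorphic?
No, not isomorphic

The graphs are NOT isomorphic.

Counting edges: G1 has 18 edge(s); G2 has 17 edge(s).
Edge count is an isomorphism invariant (a bijection on vertices induces a bijection on edges), so differing edge counts rule out isomorphism.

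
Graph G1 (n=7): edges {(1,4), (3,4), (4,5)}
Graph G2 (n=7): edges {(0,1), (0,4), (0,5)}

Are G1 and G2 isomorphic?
Yes, isomorphic

The graphs are isomorphic.
One valid mapping φ: V(G1) → V(G2): 0→3, 1→5, 2→6, 3→1, 4→0, 5→4, 6→2

Verify φ preserves adjacency — for each edge of G1, its image is an edge of G2:
  (1,4) → (φ(1),φ(4)) = (0,5) ∈ E(G2) ✓
  (3,4) → (φ(3),φ(4)) = (0,1) ∈ E(G2) ✓
  (4,5) → (φ(4),φ(5)) = (0,4) ∈ E(G2) ✓
All 3 edges of G1 map to edges of G2, and |E(G1)| = |E(G2)| = 3, so φ is a bijection on edges as well as vertices. Hence G1 ≅ G2.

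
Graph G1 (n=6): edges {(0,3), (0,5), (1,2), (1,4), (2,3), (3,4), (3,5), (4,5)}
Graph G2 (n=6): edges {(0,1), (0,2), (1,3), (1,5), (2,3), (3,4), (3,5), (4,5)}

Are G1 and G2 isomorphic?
Yes, isomorphic

The graphs are isomorphic.
One valid mapping φ: V(G1) → V(G2): 0→4, 1→0, 2→2, 3→3, 4→1, 5→5

Verify φ preserves adjacency — for each edge of G1, its image is an edge of G2:
  (0,3) → (φ(0),φ(3)) = (3,4) ∈ E(G2) ✓
  (0,5) → (φ(0),φ(5)) = (4,5) ∈ E(G2) ✓
  (1,2) → (φ(1),φ(2)) = (0,2) ∈ E(G2) ✓
  (1,4) → (φ(1),φ(4)) = (0,1) ∈ E(G2) ✓
  (2,3) → (φ(2),φ(3)) = (2,3) ∈ E(G2) ✓
  (3,4) → (φ(3),φ(4)) = (1,3) ∈ E(G2) ✓
  (3,5) → (φ(3),φ(5)) = (3,5) ∈ E(G2) ✓
  (4,5) → (φ(4),φ(5)) = (1,5) ∈ E(G2) ✓
All 8 edges of G1 map to edges of G2, and |E(G1)| = |E(G2)| = 8, so φ is a bijection on edges as well as vertices. Hence G1 ≅ G2.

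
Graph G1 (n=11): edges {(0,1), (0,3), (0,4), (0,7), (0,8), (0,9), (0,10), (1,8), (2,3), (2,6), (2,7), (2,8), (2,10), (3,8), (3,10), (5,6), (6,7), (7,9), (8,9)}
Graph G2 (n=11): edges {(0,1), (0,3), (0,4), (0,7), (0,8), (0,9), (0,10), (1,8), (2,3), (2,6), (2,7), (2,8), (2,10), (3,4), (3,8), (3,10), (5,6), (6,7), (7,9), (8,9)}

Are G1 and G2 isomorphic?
No, not isomorphic

The graphs are NOT isomorphic.

Counting edges: G1 has 19 edge(s); G2 has 20 edge(s).
Edge count is an isomorphism invariant (a bijection on vertices induces a bijection on edges), so differing edge counts rule out isomorphism.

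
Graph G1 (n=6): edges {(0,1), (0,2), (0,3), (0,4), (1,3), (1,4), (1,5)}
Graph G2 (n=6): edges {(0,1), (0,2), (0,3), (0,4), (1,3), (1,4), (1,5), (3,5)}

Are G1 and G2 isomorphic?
No, not isomorphic

The graphs are NOT isomorphic.

Counting edges: G1 has 7 edge(s); G2 has 8 edge(s).
Edge count is an isomorphism invariant (a bijection on vertices induces a bijection on edges), so differing edge counts rule out isomorphism.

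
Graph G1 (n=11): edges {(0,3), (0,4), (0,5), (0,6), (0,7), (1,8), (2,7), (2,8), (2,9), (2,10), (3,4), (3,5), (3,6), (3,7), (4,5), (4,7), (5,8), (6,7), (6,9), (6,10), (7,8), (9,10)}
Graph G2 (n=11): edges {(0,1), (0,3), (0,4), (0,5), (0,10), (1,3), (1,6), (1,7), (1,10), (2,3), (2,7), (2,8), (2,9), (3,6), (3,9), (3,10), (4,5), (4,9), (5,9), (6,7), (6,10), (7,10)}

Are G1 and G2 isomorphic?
Yes, isomorphic

The graphs are isomorphic.
One valid mapping φ: V(G1) → V(G2): 0→10, 1→8, 2→9, 3→1, 4→6, 5→7, 6→0, 7→3, 8→2, 9→4, 10→5

Verify φ preserves adjacency — for each edge of G1, its image is an edge of G2:
  (0,3) → (φ(0),φ(3)) = (1,10) ∈ E(G2) ✓
  (0,4) → (φ(0),φ(4)) = (6,10) ∈ E(G2) ✓
  (0,5) → (φ(0),φ(5)) = (7,10) ∈ E(G2) ✓
  (0,6) → (φ(0),φ(6)) = (0,10) ∈ E(G2) ✓
  (0,7) → (φ(0),φ(7)) = (3,10) ∈ E(G2) ✓
  (1,8) → (φ(1),φ(8)) = (2,8) ∈ E(G2) ✓
  (2,7) → (φ(2),φ(7)) = (3,9) ∈ E(G2) ✓
  (2,8) → (φ(2),φ(8)) = (2,9) ∈ E(G2) ✓
  (2,9) → (φ(2),φ(9)) = (4,9) ∈ E(G2) ✓
  (2,10) → (φ(2),φ(10)) = (5,9) ∈ E(G2) ✓
  (3,4) → (φ(3),φ(4)) = (1,6) ∈ E(G2) ✓
  (3,5) → (φ(3),φ(5)) = (1,7) ∈ E(G2) ✓
  (3,6) → (φ(3),φ(6)) = (0,1) ∈ E(G2) ✓
  (3,7) → (φ(3),φ(7)) = (1,3) ∈ E(G2) ✓
  (4,5) → (φ(4),φ(5)) = (6,7) ∈ E(G2) ✓
  (4,7) → (φ(4),φ(7)) = (3,6) ∈ E(G2) ✓
  (5,8) → (φ(5),φ(8)) = (2,7) ∈ E(G2) ✓
  (6,7) → (φ(6),φ(7)) = (0,3) ∈ E(G2) ✓
  (6,9) → (φ(6),φ(9)) = (0,4) ∈ E(G2) ✓
  (6,10) → (φ(6),φ(10)) = (0,5) ∈ E(G2) ✓
  (7,8) → (φ(7),φ(8)) = (2,3) ∈ E(G2) ✓
  (9,10) → (φ(9),φ(10)) = (4,5) ∈ E(G2) ✓
All 22 edges of G1 map to edges of G2, and |E(G1)| = |E(G2)| = 22, so φ is a bijection on edges as well as vertices. Hence G1 ≅ G2.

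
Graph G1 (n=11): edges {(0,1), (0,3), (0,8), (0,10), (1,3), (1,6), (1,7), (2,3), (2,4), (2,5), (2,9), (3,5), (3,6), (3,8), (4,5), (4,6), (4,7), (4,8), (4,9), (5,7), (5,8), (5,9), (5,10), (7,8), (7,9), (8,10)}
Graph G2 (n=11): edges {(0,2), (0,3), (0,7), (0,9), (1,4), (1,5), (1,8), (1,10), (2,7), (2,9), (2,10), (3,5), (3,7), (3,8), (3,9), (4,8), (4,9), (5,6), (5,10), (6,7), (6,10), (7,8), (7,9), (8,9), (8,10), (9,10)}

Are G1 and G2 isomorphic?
Yes, isomorphic

The graphs are isomorphic.
One valid mapping φ: V(G1) → V(G2): 0→1, 1→5, 2→2, 3→10, 4→7, 5→9, 6→6, 7→3, 8→8, 9→0, 10→4

Verify φ preserves adjacency — for each edge of G1, its image is an edge of G2:
  (0,1) → (φ(0),φ(1)) = (1,5) ∈ E(G2) ✓
  (0,3) → (φ(0),φ(3)) = (1,10) ∈ E(G2) ✓
  (0,8) → (φ(0),φ(8)) = (1,8) ∈ E(G2) ✓
  (0,10) → (φ(0),φ(10)) = (1,4) ∈ E(G2) ✓
  (1,3) → (φ(1),φ(3)) = (5,10) ∈ E(G2) ✓
  (1,6) → (φ(1),φ(6)) = (5,6) ∈ E(G2) ✓
  (1,7) → (φ(1),φ(7)) = (3,5) ∈ E(G2) ✓
  (2,3) → (φ(2),φ(3)) = (2,10) ∈ E(G2) ✓
  (2,4) → (φ(2),φ(4)) = (2,7) ∈ E(G2) ✓
  (2,5) → (φ(2),φ(5)) = (2,9) ∈ E(G2) ✓
  (2,9) → (φ(2),φ(9)) = (0,2) ∈ E(G2) ✓
  (3,5) → (φ(3),φ(5)) = (9,10) ∈ E(G2) ✓
  (3,6) → (φ(3),φ(6)) = (6,10) ∈ E(G2) ✓
  (3,8) → (φ(3),φ(8)) = (8,10) ∈ E(G2) ✓
  (4,5) → (φ(4),φ(5)) = (7,9) ∈ E(G2) ✓
  (4,6) → (φ(4),φ(6)) = (6,7) ∈ E(G2) ✓
  (4,7) → (φ(4),φ(7)) = (3,7) ∈ E(G2) ✓
  (4,8) → (φ(4),φ(8)) = (7,8) ∈ E(G2) ✓
  (4,9) → (φ(4),φ(9)) = (0,7) ∈ E(G2) ✓
  (5,7) → (φ(5),φ(7)) = (3,9) ∈ E(G2) ✓
  (5,8) → (φ(5),φ(8)) = (8,9) ∈ E(G2) ✓
  (5,9) → (φ(5),φ(9)) = (0,9) ∈ E(G2) ✓
  (5,10) → (φ(5),φ(10)) = (4,9) ∈ E(G2) ✓
  (7,8) → (φ(7),φ(8)) = (3,8) ∈ E(G2) ✓
  (7,9) → (φ(7),φ(9)) = (0,3) ∈ E(G2) ✓
  (8,10) → (φ(8),φ(10)) = (4,8) ∈ E(G2) ✓
All 26 edges of G1 map to edges of G2, and |E(G1)| = |E(G2)| = 26, so φ is a bijection on edges as well as vertices. Hence G1 ≅ G2.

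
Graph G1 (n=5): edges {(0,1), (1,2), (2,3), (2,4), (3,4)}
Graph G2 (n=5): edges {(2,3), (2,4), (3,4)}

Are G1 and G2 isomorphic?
No, not isomorphic

The graphs are NOT isomorphic.

Counting edges: G1 has 5 edge(s); G2 has 3 edge(s).
Edge count is an isomorphism invariant (a bijection on vertices induces a bijection on edges), so differing edge counts rule out isomorphism.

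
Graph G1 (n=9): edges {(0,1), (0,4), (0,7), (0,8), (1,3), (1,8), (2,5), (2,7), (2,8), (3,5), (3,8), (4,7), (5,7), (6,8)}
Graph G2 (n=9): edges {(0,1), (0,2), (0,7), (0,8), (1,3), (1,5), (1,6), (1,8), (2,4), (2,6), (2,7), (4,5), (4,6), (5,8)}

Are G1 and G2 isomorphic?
Yes, isomorphic

The graphs are isomorphic.
One valid mapping φ: V(G1) → V(G2): 0→0, 1→8, 2→6, 3→5, 4→7, 5→4, 6→3, 7→2, 8→1

Verify φ preserves adjacency — for each edge of G1, its image is an edge of G2:
  (0,1) → (φ(0),φ(1)) = (0,8) ∈ E(G2) ✓
  (0,4) → (φ(0),φ(4)) = (0,7) ∈ E(G2) ✓
  (0,7) → (φ(0),φ(7)) = (0,2) ∈ E(G2) ✓
  (0,8) → (φ(0),φ(8)) = (0,1) ∈ E(G2) ✓
  (1,3) → (φ(1),φ(3)) = (5,8) ∈ E(G2) ✓
  (1,8) → (φ(1),φ(8)) = (1,8) ∈ E(G2) ✓
  (2,5) → (φ(2),φ(5)) = (4,6) ∈ E(G2) ✓
  (2,7) → (φ(2),φ(7)) = (2,6) ∈ E(G2) ✓
  (2,8) → (φ(2),φ(8)) = (1,6) ∈ E(G2) ✓
  (3,5) → (φ(3),φ(5)) = (4,5) ∈ E(G2) ✓
  (3,8) → (φ(3),φ(8)) = (1,5) ∈ E(G2) ✓
  (4,7) → (φ(4),φ(7)) = (2,7) ∈ E(G2) ✓
  (5,7) → (φ(5),φ(7)) = (2,4) ∈ E(G2) ✓
  (6,8) → (φ(6),φ(8)) = (1,3) ∈ E(G2) ✓
All 14 edges of G1 map to edges of G2, and |E(G1)| = |E(G2)| = 14, so φ is a bijection on edges as well as vertices. Hence G1 ≅ G2.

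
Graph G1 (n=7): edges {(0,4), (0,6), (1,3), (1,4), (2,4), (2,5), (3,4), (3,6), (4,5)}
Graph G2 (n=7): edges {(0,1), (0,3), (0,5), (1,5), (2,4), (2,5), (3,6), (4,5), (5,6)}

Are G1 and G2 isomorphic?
Yes, isomorphic

The graphs are isomorphic.
One valid mapping φ: V(G1) → V(G2): 0→6, 1→1, 2→4, 3→0, 4→5, 5→2, 6→3

Verify φ preserves adjacency — for each edge of G1, its image is an edge of G2:
  (0,4) → (φ(0),φ(4)) = (5,6) ∈ E(G2) ✓
  (0,6) → (φ(0),φ(6)) = (3,6) ∈ E(G2) ✓
  (1,3) → (φ(1),φ(3)) = (0,1) ∈ E(G2) ✓
  (1,4) → (φ(1),φ(4)) = (1,5) ∈ E(G2) ✓
  (2,4) → (φ(2),φ(4)) = (4,5) ∈ E(G2) ✓
  (2,5) → (φ(2),φ(5)) = (2,4) ∈ E(G2) ✓
  (3,4) → (φ(3),φ(4)) = (0,5) ∈ E(G2) ✓
  (3,6) → (φ(3),φ(6)) = (0,3) ∈ E(G2) ✓
  (4,5) → (φ(4),φ(5)) = (2,5) ∈ E(G2) ✓
All 9 edges of G1 map to edges of G2, and |E(G1)| = |E(G2)| = 9, so φ is a bijection on edges as well as vertices. Hence G1 ≅ G2.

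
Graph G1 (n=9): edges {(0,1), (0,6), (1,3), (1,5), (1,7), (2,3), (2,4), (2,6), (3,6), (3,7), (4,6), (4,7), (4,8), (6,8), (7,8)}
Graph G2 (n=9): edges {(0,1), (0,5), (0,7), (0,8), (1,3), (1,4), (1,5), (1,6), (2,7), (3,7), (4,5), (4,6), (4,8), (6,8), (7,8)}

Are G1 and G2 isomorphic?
Yes, isomorphic

The graphs are isomorphic.
One valid mapping φ: V(G1) → V(G2): 0→3, 1→7, 2→5, 3→0, 4→4, 5→2, 6→1, 7→8, 8→6

Verify φ preserves adjacency — for each edge of G1, its image is an edge of G2:
  (0,1) → (φ(0),φ(1)) = (3,7) ∈ E(G2) ✓
  (0,6) → (φ(0),φ(6)) = (1,3) ∈ E(G2) ✓
  (1,3) → (φ(1),φ(3)) = (0,7) ∈ E(G2) ✓
  (1,5) → (φ(1),φ(5)) = (2,7) ∈ E(G2) ✓
  (1,7) → (φ(1),φ(7)) = (7,8) ∈ E(G2) ✓
  (2,3) → (φ(2),φ(3)) = (0,5) ∈ E(G2) ✓
  (2,4) → (φ(2),φ(4)) = (4,5) ∈ E(G2) ✓
  (2,6) → (φ(2),φ(6)) = (1,5) ∈ E(G2) ✓
  (3,6) → (φ(3),φ(6)) = (0,1) ∈ E(G2) ✓
  (3,7) → (φ(3),φ(7)) = (0,8) ∈ E(G2) ✓
  (4,6) → (φ(4),φ(6)) = (1,4) ∈ E(G2) ✓
  (4,7) → (φ(4),φ(7)) = (4,8) ∈ E(G2) ✓
  (4,8) → (φ(4),φ(8)) = (4,6) ∈ E(G2) ✓
  (6,8) → (φ(6),φ(8)) = (1,6) ∈ E(G2) ✓
  (7,8) → (φ(7),φ(8)) = (6,8) ∈ E(G2) ✓
All 15 edges of G1 map to edges of G2, and |E(G1)| = |E(G2)| = 15, so φ is a bijection on edges as well as vertices. Hence G1 ≅ G2.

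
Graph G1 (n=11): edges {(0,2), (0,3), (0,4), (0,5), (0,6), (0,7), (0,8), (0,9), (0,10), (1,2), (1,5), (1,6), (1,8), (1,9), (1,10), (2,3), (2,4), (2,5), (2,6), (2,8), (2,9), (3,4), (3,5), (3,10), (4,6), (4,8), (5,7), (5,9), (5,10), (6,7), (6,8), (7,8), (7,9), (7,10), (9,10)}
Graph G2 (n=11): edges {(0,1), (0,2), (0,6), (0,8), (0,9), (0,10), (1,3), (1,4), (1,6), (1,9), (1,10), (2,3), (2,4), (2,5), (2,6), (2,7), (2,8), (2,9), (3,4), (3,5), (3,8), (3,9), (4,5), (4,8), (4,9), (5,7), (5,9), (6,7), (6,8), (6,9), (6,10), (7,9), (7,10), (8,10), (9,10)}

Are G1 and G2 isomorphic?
Yes, isomorphic

The graphs are isomorphic.
One valid mapping φ: V(G1) → V(G2): 0→9, 1→8, 2→2, 3→7, 4→5, 5→6, 6→3, 7→1, 8→4, 9→0, 10→10

Verify φ preserves adjacency — for each edge of G1, its image is an edge of G2:
  (0,2) → (φ(0),φ(2)) = (2,9) ∈ E(G2) ✓
  (0,3) → (φ(0),φ(3)) = (7,9) ∈ E(G2) ✓
  (0,4) → (φ(0),φ(4)) = (5,9) ∈ E(G2) ✓
  (0,5) → (φ(0),φ(5)) = (6,9) ∈ E(G2) ✓
  (0,6) → (φ(0),φ(6)) = (3,9) ∈ E(G2) ✓
  (0,7) → (φ(0),φ(7)) = (1,9) ∈ E(G2) ✓
  (0,8) → (φ(0),φ(8)) = (4,9) ∈ E(G2) ✓
  (0,9) → (φ(0),φ(9)) = (0,9) ∈ E(G2) ✓
  (0,10) → (φ(0),φ(10)) = (9,10) ∈ E(G2) ✓
  (1,2) → (φ(1),φ(2)) = (2,8) ∈ E(G2) ✓
  (1,5) → (φ(1),φ(5)) = (6,8) ∈ E(G2) ✓
  (1,6) → (φ(1),φ(6)) = (3,8) ∈ E(G2) ✓
  (1,8) → (φ(1),φ(8)) = (4,8) ∈ E(G2) ✓
  (1,9) → (φ(1),φ(9)) = (0,8) ∈ E(G2) ✓
  (1,10) → (φ(1),φ(10)) = (8,10) ∈ E(G2) ✓
  (2,3) → (φ(2),φ(3)) = (2,7) ∈ E(G2) ✓
  (2,4) → (φ(2),φ(4)) = (2,5) ∈ E(G2) ✓
  (2,5) → (φ(2),φ(5)) = (2,6) ∈ E(G2) ✓
  (2,6) → (φ(2),φ(6)) = (2,3) ∈ E(G2) ✓
  (2,8) → (φ(2),φ(8)) = (2,4) ∈ E(G2) ✓
  (2,9) → (φ(2),φ(9)) = (0,2) ∈ E(G2) ✓
  (3,4) → (φ(3),φ(4)) = (5,7) ∈ E(G2) ✓
  (3,5) → (φ(3),φ(5)) = (6,7) ∈ E(G2) ✓
  (3,10) → (φ(3),φ(10)) = (7,10) ∈ E(G2) ✓
  (4,6) → (φ(4),φ(6)) = (3,5) ∈ E(G2) ✓
  (4,8) → (φ(4),φ(8)) = (4,5) ∈ E(G2) ✓
  (5,7) → (φ(5),φ(7)) = (1,6) ∈ E(G2) ✓
  (5,9) → (φ(5),φ(9)) = (0,6) ∈ E(G2) ✓
  (5,10) → (φ(5),φ(10)) = (6,10) ∈ E(G2) ✓
  (6,7) → (φ(6),φ(7)) = (1,3) ∈ E(G2) ✓
  (6,8) → (φ(6),φ(8)) = (3,4) ∈ E(G2) ✓
  (7,8) → (φ(7),φ(8)) = (1,4) ∈ E(G2) ✓
  (7,9) → (φ(7),φ(9)) = (0,1) ∈ E(G2) ✓
  (7,10) → (φ(7),φ(10)) = (1,10) ∈ E(G2) ✓
  (9,10) → (φ(9),φ(10)) = (0,10) ∈ E(G2) ✓
All 35 edges of G1 map to edges of G2, and |E(G1)| = |E(G2)| = 35, so φ is a bijection on edges as well as vertices. Hence G1 ≅ G2.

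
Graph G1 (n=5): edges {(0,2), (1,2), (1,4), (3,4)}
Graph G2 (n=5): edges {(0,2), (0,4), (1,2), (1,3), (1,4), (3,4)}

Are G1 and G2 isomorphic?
No, not isomorphic

The graphs are NOT isomorphic.

Counting edges: G1 has 4 edge(s); G2 has 6 edge(s).
Edge count is an isomorphism invariant (a bijection on vertices induces a bijection on edges), so differing edge counts rule out isomorphism.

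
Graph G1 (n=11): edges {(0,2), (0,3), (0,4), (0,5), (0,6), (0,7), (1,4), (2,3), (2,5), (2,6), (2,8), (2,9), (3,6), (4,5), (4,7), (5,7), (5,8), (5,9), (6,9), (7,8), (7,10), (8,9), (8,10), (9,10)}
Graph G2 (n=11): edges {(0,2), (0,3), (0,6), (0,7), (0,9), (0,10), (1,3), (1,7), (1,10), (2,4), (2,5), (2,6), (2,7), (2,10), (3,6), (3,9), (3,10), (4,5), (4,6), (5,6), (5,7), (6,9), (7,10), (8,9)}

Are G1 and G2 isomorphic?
Yes, isomorphic

The graphs are isomorphic.
One valid mapping φ: V(G1) → V(G2): 0→6, 1→8, 2→2, 3→4, 4→9, 5→0, 6→5, 7→3, 8→10, 9→7, 10→1

Verify φ preserves adjacency — for each edge of G1, its image is an edge of G2:
  (0,2) → (φ(0),φ(2)) = (2,6) ∈ E(G2) ✓
  (0,3) → (φ(0),φ(3)) = (4,6) ∈ E(G2) ✓
  (0,4) → (φ(0),φ(4)) = (6,9) ∈ E(G2) ✓
  (0,5) → (φ(0),φ(5)) = (0,6) ∈ E(G2) ✓
  (0,6) → (φ(0),φ(6)) = (5,6) ∈ E(G2) ✓
  (0,7) → (φ(0),φ(7)) = (3,6) ∈ E(G2) ✓
  (1,4) → (φ(1),φ(4)) = (8,9) ∈ E(G2) ✓
  (2,3) → (φ(2),φ(3)) = (2,4) ∈ E(G2) ✓
  (2,5) → (φ(2),φ(5)) = (0,2) ∈ E(G2) ✓
  (2,6) → (φ(2),φ(6)) = (2,5) ∈ E(G2) ✓
  (2,8) → (φ(2),φ(8)) = (2,10) ∈ E(G2) ✓
  (2,9) → (φ(2),φ(9)) = (2,7) ∈ E(G2) ✓
  (3,6) → (φ(3),φ(6)) = (4,5) ∈ E(G2) ✓
  (4,5) → (φ(4),φ(5)) = (0,9) ∈ E(G2) ✓
  (4,7) → (φ(4),φ(7)) = (3,9) ∈ E(G2) ✓
  (5,7) → (φ(5),φ(7)) = (0,3) ∈ E(G2) ✓
  (5,8) → (φ(5),φ(8)) = (0,10) ∈ E(G2) ✓
  (5,9) → (φ(5),φ(9)) = (0,7) ∈ E(G2) ✓
  (6,9) → (φ(6),φ(9)) = (5,7) ∈ E(G2) ✓
  (7,8) → (φ(7),φ(8)) = (3,10) ∈ E(G2) ✓
  (7,10) → (φ(7),φ(10)) = (1,3) ∈ E(G2) ✓
  (8,9) → (φ(8),φ(9)) = (7,10) ∈ E(G2) ✓
  (8,10) → (φ(8),φ(10)) = (1,10) ∈ E(G2) ✓
  (9,10) → (φ(9),φ(10)) = (1,7) ∈ E(G2) ✓
All 24 edges of G1 map to edges of G2, and |E(G1)| = |E(G2)| = 24, so φ is a bijection on edges as well as vertices. Hence G1 ≅ G2.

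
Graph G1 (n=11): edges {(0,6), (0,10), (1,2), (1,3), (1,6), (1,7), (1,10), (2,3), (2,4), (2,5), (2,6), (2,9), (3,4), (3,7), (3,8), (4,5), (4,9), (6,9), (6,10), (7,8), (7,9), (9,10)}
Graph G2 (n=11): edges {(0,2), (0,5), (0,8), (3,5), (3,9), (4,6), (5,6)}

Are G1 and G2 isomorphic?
No, not isomorphic

The graphs are NOT isomorphic.

Connected components of G1: 1 component(s) with vertex sets [[0, 1, 2, 3, 4, 5, 6, 7, 8, 9, 10]], sizes [11].
Connected components of G2: 4 component(s) with vertex sets [[1], [7], [10], [0, 2, 3, 4, 5, 6, 8, 9]], sizes [1, 1, 1, 8].
The number of connected components (and the multiset of component sizes) is an isomorphism invariant — an isomorphism maps each component of G1 bijectively onto a component of G2. Since G1 has 1 component(s) and G2 has 4, they cannot be isomorphic.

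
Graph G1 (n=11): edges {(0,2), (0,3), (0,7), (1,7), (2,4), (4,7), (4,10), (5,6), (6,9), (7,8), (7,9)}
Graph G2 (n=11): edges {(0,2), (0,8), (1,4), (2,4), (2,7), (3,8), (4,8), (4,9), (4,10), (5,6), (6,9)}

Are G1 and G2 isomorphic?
Yes, isomorphic

The graphs are isomorphic.
One valid mapping φ: V(G1) → V(G2): 0→2, 1→1, 2→0, 3→7, 4→8, 5→5, 6→6, 7→4, 8→10, 9→9, 10→3

Verify φ preserves adjacency — for each edge of G1, its image is an edge of G2:
  (0,2) → (φ(0),φ(2)) = (0,2) ∈ E(G2) ✓
  (0,3) → (φ(0),φ(3)) = (2,7) ∈ E(G2) ✓
  (0,7) → (φ(0),φ(7)) = (2,4) ∈ E(G2) ✓
  (1,7) → (φ(1),φ(7)) = (1,4) ∈ E(G2) ✓
  (2,4) → (φ(2),φ(4)) = (0,8) ∈ E(G2) ✓
  (4,7) → (φ(4),φ(7)) = (4,8) ∈ E(G2) ✓
  (4,10) → (φ(4),φ(10)) = (3,8) ∈ E(G2) ✓
  (5,6) → (φ(5),φ(6)) = (5,6) ∈ E(G2) ✓
  (6,9) → (φ(6),φ(9)) = (6,9) ∈ E(G2) ✓
  (7,8) → (φ(7),φ(8)) = (4,10) ∈ E(G2) ✓
  (7,9) → (φ(7),φ(9)) = (4,9) ∈ E(G2) ✓
All 11 edges of G1 map to edges of G2, and |E(G1)| = |E(G2)| = 11, so φ is a bijection on edges as well as vertices. Hence G1 ≅ G2.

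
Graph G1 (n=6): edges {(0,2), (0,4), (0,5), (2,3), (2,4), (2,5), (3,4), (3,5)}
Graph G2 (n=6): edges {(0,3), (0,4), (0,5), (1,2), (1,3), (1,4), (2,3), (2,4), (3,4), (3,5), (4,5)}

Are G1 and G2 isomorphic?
No, not isomorphic

The graphs are NOT isomorphic.

Degrees in G1: deg(0)=3, deg(1)=0, deg(2)=4, deg(3)=3, deg(4)=3, deg(5)=3.
Sorted degree sequence of G1: [4, 3, 3, 3, 3, 0].
Degrees in G2: deg(0)=3, deg(1)=3, deg(2)=3, deg(3)=5, deg(4)=5, deg(5)=3.
Sorted degree sequence of G2: [5, 5, 3, 3, 3, 3].
The (sorted) degree sequence is an isomorphism invariant, so since G1 and G2 have different degree sequences they cannot be isomorphic.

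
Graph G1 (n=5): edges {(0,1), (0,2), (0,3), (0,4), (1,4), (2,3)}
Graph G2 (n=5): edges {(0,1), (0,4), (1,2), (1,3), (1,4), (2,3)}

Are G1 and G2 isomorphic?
Yes, isomorphic

The graphs are isomorphic.
One valid mapping φ: V(G1) → V(G2): 0→1, 1→3, 2→4, 3→0, 4→2

Verify φ preserves adjacency — for each edge of G1, its image is an edge of G2:
  (0,1) → (φ(0),φ(1)) = (1,3) ∈ E(G2) ✓
  (0,2) → (φ(0),φ(2)) = (1,4) ∈ E(G2) ✓
  (0,3) → (φ(0),φ(3)) = (0,1) ∈ E(G2) ✓
  (0,4) → (φ(0),φ(4)) = (1,2) ∈ E(G2) ✓
  (1,4) → (φ(1),φ(4)) = (2,3) ∈ E(G2) ✓
  (2,3) → (φ(2),φ(3)) = (0,4) ∈ E(G2) ✓
All 6 edges of G1 map to edges of G2, and |E(G1)| = |E(G2)| = 6, so φ is a bijection on edges as well as vertices. Hence G1 ≅ G2.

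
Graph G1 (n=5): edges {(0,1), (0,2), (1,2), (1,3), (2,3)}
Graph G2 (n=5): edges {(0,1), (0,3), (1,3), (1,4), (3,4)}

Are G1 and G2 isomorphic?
Yes, isomorphic

The graphs are isomorphic.
One valid mapping φ: V(G1) → V(G2): 0→0, 1→1, 2→3, 3→4, 4→2

Verify φ preserves adjacency — for each edge of G1, its image is an edge of G2:
  (0,1) → (φ(0),φ(1)) = (0,1) ∈ E(G2) ✓
  (0,2) → (φ(0),φ(2)) = (0,3) ∈ E(G2) ✓
  (1,2) → (φ(1),φ(2)) = (1,3) ∈ E(G2) ✓
  (1,3) → (φ(1),φ(3)) = (1,4) ∈ E(G2) ✓
  (2,3) → (φ(2),φ(3)) = (3,4) ∈ E(G2) ✓
All 5 edges of G1 map to edges of G2, and |E(G1)| = |E(G2)| = 5, so φ is a bijection on edges as well as vertices. Hence G1 ≅ G2.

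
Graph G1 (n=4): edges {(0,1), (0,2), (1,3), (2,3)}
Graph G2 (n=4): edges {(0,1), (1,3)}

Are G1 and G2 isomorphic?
No, not isomorphic

The graphs are NOT isomorphic.

Connected components of G1: 1 component(s) with vertex sets [[0, 1, 2, 3]], sizes [4].
Connected components of G2: 2 component(s) with vertex sets [[2], [0, 1, 3]], sizes [1, 3].
The number of connected components (and the multiset of component sizes) is an isomorphism invariant — an isomorphism maps each component of G1 bijectively onto a component of G2. Since G1 has 1 component(s) and G2 has 2, they cannot be isomorphic.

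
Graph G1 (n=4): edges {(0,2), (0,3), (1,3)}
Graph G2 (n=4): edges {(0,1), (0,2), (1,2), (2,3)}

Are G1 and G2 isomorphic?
No, not isomorphic

The graphs are NOT isomorphic.

Counting triangles (3-cliques): G1 has 0, G2 has 1.
Triangle count is an isomorphism invariant, so differing triangle counts rule out isomorphism.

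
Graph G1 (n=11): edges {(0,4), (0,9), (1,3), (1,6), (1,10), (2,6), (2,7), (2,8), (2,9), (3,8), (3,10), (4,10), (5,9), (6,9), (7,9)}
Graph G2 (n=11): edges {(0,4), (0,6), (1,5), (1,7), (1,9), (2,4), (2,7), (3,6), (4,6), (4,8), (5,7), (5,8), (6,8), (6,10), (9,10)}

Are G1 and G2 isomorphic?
Yes, isomorphic

The graphs are isomorphic.
One valid mapping φ: V(G1) → V(G2): 0→10, 1→5, 2→4, 3→7, 4→9, 5→3, 6→8, 7→0, 8→2, 9→6, 10→1

Verify φ preserves adjacency — for each edge of G1, its image is an edge of G2:
  (0,4) → (φ(0),φ(4)) = (9,10) ∈ E(G2) ✓
  (0,9) → (φ(0),φ(9)) = (6,10) ∈ E(G2) ✓
  (1,3) → (φ(1),φ(3)) = (5,7) ∈ E(G2) ✓
  (1,6) → (φ(1),φ(6)) = (5,8) ∈ E(G2) ✓
  (1,10) → (φ(1),φ(10)) = (1,5) ∈ E(G2) ✓
  (2,6) → (φ(2),φ(6)) = (4,8) ∈ E(G2) ✓
  (2,7) → (φ(2),φ(7)) = (0,4) ∈ E(G2) ✓
  (2,8) → (φ(2),φ(8)) = (2,4) ∈ E(G2) ✓
  (2,9) → (φ(2),φ(9)) = (4,6) ∈ E(G2) ✓
  (3,8) → (φ(3),φ(8)) = (2,7) ∈ E(G2) ✓
  (3,10) → (φ(3),φ(10)) = (1,7) ∈ E(G2) ✓
  (4,10) → (φ(4),φ(10)) = (1,9) ∈ E(G2) ✓
  (5,9) → (φ(5),φ(9)) = (3,6) ∈ E(G2) ✓
  (6,9) → (φ(6),φ(9)) = (6,8) ∈ E(G2) ✓
  (7,9) → (φ(7),φ(9)) = (0,6) ∈ E(G2) ✓
All 15 edges of G1 map to edges of G2, and |E(G1)| = |E(G2)| = 15, so φ is a bijection on edges as well as vertices. Hence G1 ≅ G2.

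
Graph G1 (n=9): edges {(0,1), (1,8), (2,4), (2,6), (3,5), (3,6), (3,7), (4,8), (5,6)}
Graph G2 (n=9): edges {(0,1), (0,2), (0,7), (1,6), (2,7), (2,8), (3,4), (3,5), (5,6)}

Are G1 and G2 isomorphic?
Yes, isomorphic

The graphs are isomorphic.
One valid mapping φ: V(G1) → V(G2): 0→4, 1→3, 2→1, 3→2, 4→6, 5→7, 6→0, 7→8, 8→5

Verify φ preserves adjacency — for each edge of G1, its image is an edge of G2:
  (0,1) → (φ(0),φ(1)) = (3,4) ∈ E(G2) ✓
  (1,8) → (φ(1),φ(8)) = (3,5) ∈ E(G2) ✓
  (2,4) → (φ(2),φ(4)) = (1,6) ∈ E(G2) ✓
  (2,6) → (φ(2),φ(6)) = (0,1) ∈ E(G2) ✓
  (3,5) → (φ(3),φ(5)) = (2,7) ∈ E(G2) ✓
  (3,6) → (φ(3),φ(6)) = (0,2) ∈ E(G2) ✓
  (3,7) → (φ(3),φ(7)) = (2,8) ∈ E(G2) ✓
  (4,8) → (φ(4),φ(8)) = (5,6) ∈ E(G2) ✓
  (5,6) → (φ(5),φ(6)) = (0,7) ∈ E(G2) ✓
All 9 edges of G1 map to edges of G2, and |E(G1)| = |E(G2)| = 9, so φ is a bijection on edges as well as vertices. Hence G1 ≅ G2.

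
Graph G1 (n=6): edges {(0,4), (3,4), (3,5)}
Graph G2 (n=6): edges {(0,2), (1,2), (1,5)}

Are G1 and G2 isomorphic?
Yes, isomorphic

The graphs are isomorphic.
One valid mapping φ: V(G1) → V(G2): 0→5, 1→4, 2→3, 3→2, 4→1, 5→0

Verify φ preserves adjacency — for each edge of G1, its image is an edge of G2:
  (0,4) → (φ(0),φ(4)) = (1,5) ∈ E(G2) ✓
  (3,4) → (φ(3),φ(4)) = (1,2) ∈ E(G2) ✓
  (3,5) → (φ(3),φ(5)) = (0,2) ∈ E(G2) ✓
All 3 edges of G1 map to edges of G2, and |E(G1)| = |E(G2)| = 3, so φ is a bijection on edges as well as vertices. Hence G1 ≅ G2.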